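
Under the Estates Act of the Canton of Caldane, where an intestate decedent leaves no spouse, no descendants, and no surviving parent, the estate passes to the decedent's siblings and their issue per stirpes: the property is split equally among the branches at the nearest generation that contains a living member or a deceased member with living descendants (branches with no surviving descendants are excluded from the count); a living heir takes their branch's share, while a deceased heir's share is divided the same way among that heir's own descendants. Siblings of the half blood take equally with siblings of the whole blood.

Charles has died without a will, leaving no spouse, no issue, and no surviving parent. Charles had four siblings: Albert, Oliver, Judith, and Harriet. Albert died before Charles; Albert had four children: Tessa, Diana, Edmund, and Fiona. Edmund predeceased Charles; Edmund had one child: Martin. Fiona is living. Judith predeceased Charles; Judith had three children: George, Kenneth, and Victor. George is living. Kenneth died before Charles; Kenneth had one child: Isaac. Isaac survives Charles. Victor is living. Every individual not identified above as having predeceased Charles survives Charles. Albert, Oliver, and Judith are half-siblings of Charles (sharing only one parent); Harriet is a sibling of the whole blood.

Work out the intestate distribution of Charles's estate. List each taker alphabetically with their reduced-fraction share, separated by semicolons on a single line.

No spouse, descendants, or parent survives, so the estate passes to Charles's siblings per stirpes.
Half-blood and whole-blood siblings take equally under the stated rule.
The estate is divided into 4 equal shares of 1/4 among Albert, Oliver, Judith, Harriet.
Albert predeceased; the 1/4 allotted to Albert's branch passes to Albert's issue by representation.
The 1/4 is divided into 4 equal shares of 1/16 among Tessa, Diana, Edmund, Fiona.
Tessa is living and takes 1/16.
Diana is living and takes 1/16.
Edmund predeceased; the 1/16 allotted to Edmund's branch passes to Edmund's issue by representation.
Martin is the sole taker at this level and receives the full 1/16.
Fiona is living and takes 1/16.
Oliver is living and takes 1/4.
Judith predeceased; the 1/4 allotted to Judith's branch passes to Judith's issue by representation.
The 1/4 is divided into 3 equal shares of 1/12 among George, Kenneth, Victor.
George is living and takes 1/12.
Kenneth predeceased; the 1/12 allotted to Kenneth's branch passes to Kenneth's issue by representation.
Isaac is the sole taker at this level and receives the full 1/12.
Victor is living and takes 1/12.
Harriet is living and takes 1/4.

Diana 1/16; Fiona 1/16; George 1/12; Harriet 1/4; Isaac 1/12; Martin 1/16; Oliver 1/4; Tessa 1/16; Victor 1/12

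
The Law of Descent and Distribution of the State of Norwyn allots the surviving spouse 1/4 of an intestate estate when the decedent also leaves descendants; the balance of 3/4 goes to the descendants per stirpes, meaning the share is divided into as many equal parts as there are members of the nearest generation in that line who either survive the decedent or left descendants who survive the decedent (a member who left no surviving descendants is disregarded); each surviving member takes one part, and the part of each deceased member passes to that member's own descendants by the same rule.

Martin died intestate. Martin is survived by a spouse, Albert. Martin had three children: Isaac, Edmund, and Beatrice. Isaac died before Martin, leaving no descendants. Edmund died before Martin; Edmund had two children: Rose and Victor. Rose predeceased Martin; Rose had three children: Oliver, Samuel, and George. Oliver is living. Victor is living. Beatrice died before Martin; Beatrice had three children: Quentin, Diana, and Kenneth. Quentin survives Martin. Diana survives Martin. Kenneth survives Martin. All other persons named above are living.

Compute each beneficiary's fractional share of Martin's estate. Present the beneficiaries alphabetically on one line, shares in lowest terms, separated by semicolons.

Albert, as surviving spouse, takes 1/4.
The remaining 3/4 passes to Martin's descendants per stirpes.
Isaac left no surviving issue, so that branch lapses and is disregarded.
The 3/4 is divided into 2 equal shares of 3/8 among Edmund, Beatrice.
Edmund predeceased; the 3/8 allotted to Edmund's branch passes to Edmund's issue by representation.
The 3/8 is divided into 2 equal shares of 3/16 among Rose, Victor.
Rose predeceased; the 3/16 allotted to Rose's branch passes to Rose's issue by representation.
The 3/16 is divided into 3 equal shares of 1/16 among Oliver, Samuel, George.
Oliver is living and takes 1/16.
Samuel is living and takes 1/16.
George is living and takes 1/16.
Victor is living and takes 3/16.
Beatrice predeceased; the 3/8 allotted to Beatrice's branch passes to Beatrice's issue by representation.
The 3/8 is divided into 3 equal shares of 1/8 among Quentin, Diana, Kenneth.
Quentin is living and takes 1/8.
Diana is living and takes 1/8.
Kenneth is living and takes 1/8.

Albert 1/4; Diana 1/8; George 1/16; Kenneth 1/8; Oliver 1/16; Quentin 1/8; Samuel 1/16; Victor 3/16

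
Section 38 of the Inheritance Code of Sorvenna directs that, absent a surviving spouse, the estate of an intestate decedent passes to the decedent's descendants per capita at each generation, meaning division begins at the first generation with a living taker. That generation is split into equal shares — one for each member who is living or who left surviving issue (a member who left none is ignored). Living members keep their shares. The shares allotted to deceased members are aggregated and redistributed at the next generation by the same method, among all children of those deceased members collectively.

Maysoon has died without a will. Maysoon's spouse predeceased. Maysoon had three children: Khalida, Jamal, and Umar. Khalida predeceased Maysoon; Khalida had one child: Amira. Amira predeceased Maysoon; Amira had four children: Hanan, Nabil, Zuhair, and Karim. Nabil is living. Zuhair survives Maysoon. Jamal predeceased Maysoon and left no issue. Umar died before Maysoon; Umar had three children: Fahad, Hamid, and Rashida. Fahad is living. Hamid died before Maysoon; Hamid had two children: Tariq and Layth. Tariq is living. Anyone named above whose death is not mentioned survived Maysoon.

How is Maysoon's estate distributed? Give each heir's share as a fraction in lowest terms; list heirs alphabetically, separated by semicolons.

Fahad 1/4; Hanan 1/12; Karim 1/12; Layth 1/12; Nabil 1/12; Rashida 1/4; Tariq 1/12; Zuhair 1/12

There is no surviving spouse, so the entire estate passes to Maysoon's descendants per capita at each generation.
No one at generation 1 (Khalida, Umar) is living; moving to the next generation.
At generation 2 (Amira, Fahad, Hamid, Rashida) there are 4 shares of (1)/4 = 1/4 each.
Living: Fahad and Rashida — each takes 1/4.
Deceased: Amira and Hamid. Their combined 1/2 is pooled and carried to generation 3.
At generation 3 (Hanan, Nabil, Zuhair, Karim, Tariq, Layth) there are 6 shares of (1/2)/6 = 1/12 each.
Living: Hanan, Nabil, Zuhair, Karim, Tariq, and Layth — each takes 1/12.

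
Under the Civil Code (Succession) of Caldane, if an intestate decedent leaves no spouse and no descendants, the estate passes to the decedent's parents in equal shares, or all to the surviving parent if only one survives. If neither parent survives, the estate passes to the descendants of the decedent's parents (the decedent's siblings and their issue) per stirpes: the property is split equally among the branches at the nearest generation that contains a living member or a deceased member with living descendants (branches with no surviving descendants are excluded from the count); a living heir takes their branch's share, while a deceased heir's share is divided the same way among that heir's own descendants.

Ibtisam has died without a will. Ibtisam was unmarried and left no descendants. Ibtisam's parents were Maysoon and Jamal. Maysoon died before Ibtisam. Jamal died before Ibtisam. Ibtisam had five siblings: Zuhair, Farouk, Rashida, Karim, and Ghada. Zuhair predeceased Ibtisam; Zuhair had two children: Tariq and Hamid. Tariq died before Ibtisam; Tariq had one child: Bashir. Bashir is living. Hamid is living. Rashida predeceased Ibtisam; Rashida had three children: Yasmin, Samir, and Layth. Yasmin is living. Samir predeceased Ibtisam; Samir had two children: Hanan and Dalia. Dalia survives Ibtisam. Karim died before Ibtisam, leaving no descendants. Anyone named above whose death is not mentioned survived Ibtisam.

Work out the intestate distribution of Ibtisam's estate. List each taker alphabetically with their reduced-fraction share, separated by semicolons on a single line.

Bashir 1/8; Dalia 1/24; Farouk 1/4; Ghada 1/4; Hamid 1/8; Hanan 1/24; Layth 1/12; Yasmin 1/12

Neither parent survives and there are no descendants, so the estate passes to Ibtisam's siblings and their issue per stirpes.
Karim left no surviving issue, so that branch lapses and is disregarded.
The estate is divided into 4 equal shares of 1/4 among Zuhair, Farouk, Rashida, Ghada.
Zuhair predeceased; the 1/4 allotted to Zuhair's branch passes to Zuhair's issue by representation.
The 1/4 is divided into 2 equal shares of 1/8 among Tariq, Hamid.
Tariq predeceased; the 1/8 allotted to Tariq's branch passes to Tariq's issue by representation.
Bashir is the sole taker at this level and receives the full 1/8.
Hamid is living and takes 1/8.
Farouk is living and takes 1/4.
Rashida predeceased; the 1/4 allotted to Rashida's branch passes to Rashida's issue by representation.
The 1/4 is divided into 3 equal shares of 1/12 among Yasmin, Samir, Layth.
Yasmin is living and takes 1/12.
Samir predeceased; the 1/12 allotted to Samir's branch passes to Samir's issue by representation.
The 1/12 is divided into 2 equal shares of 1/24 among Hanan, Dalia.
Hanan is living and takes 1/24.
Dalia is living and takes 1/24.
Layth is living and takes 1/12.
Ghada is living and takes 1/4.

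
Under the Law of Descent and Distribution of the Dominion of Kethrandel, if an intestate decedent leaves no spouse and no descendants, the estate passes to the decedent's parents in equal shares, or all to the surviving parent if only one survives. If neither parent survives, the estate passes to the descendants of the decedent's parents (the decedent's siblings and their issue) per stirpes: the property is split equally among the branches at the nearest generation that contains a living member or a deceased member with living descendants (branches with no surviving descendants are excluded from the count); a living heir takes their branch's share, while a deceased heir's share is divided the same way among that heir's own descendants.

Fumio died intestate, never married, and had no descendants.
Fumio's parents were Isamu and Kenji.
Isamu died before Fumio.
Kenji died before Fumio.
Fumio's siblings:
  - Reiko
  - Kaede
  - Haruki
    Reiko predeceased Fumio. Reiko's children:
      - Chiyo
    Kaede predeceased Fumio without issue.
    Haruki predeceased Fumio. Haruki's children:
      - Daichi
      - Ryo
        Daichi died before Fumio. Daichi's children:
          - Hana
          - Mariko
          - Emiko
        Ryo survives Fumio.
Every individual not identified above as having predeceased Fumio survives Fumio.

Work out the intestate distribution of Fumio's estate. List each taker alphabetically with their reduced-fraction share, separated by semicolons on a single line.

Chiyo 1/2; Emiko 1/12; Hana 1/12; Mariko 1/12; Ryo 1/4

Neither parent survives and there are no descendants, so the estate passes to Fumio's siblings and their issue per stirpes.
Kaede left no surviving issue, so that branch lapses and is disregarded.
The estate is divided into 2 equal shares of 1/2 among Reiko, Haruki.
Reiko predeceased; the 1/2 allotted to Reiko's branch passes to Reiko's issue by representation.
Chiyo is the sole taker at this level and receives the full 1/2.
Haruki predeceased; the 1/2 allotted to Haruki's branch passes to Haruki's issue by representation.
The 1/2 is divided into 2 equal shares of 1/4 among Daichi, Ryo.
Daichi predeceased; the 1/4 allotted to Daichi's branch passes to Daichi's issue by representation.
The 1/4 is divided into 3 equal shares of 1/12 among Hana, Mariko, Emiko.
Hana is living and takes 1/12.
Mariko is living and takes 1/12.
Emiko is living and takes 1/12.
Ryo is living and takes 1/4.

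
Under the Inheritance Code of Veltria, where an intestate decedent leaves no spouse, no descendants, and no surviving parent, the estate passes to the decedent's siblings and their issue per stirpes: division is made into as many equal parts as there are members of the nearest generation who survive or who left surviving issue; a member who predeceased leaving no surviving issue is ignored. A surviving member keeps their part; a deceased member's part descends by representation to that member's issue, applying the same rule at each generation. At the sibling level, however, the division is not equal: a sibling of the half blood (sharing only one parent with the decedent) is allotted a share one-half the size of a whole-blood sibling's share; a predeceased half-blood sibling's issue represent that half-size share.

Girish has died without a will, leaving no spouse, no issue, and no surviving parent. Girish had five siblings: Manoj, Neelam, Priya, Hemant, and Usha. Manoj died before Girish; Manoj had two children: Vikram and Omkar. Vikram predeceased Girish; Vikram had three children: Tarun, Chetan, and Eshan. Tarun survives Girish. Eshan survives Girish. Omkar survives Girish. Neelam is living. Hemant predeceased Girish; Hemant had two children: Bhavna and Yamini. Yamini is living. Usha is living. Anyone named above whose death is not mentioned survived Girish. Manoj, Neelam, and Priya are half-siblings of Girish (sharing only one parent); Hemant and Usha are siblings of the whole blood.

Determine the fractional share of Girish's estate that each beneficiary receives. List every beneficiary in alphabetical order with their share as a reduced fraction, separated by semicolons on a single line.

Bhavna 1/7; Chetan 1/42; Eshan 1/42; Neelam 1/7; Omkar 1/14; Priya 1/7; Tarun 1/42; Usha 2/7; Yamini 1/7

No spouse, descendants, or parent survives, so the estate passes to Girish's siblings per stirpes.
Half-blood siblings count for one-half the weight of whole-blood siblings at the initial division.
Dividing 1 in proportion to weights (total weight 7/2): Manoj (weight 1/2) → 1/7; Neelam (weight 1/2) → 1/7; Priya (weight 1/2) → 1/7; Hemant (weight 1) → 2/7; Usha (weight 1) → 2/7.
Manoj predeceased; the 1/7 allotted to Manoj's branch passes to Manoj's issue by representation.
The 1/7 is divided into 2 equal shares of 1/14 among Vikram, Omkar.
Vikram predeceased; the 1/14 allotted to Vikram's branch passes to Vikram's issue by representation.
The 1/14 is divided into 3 equal shares of 1/42 among Tarun, Chetan, Eshan.
Tarun is living and takes 1/42.
Chetan is living and takes 1/42.
Eshan is living and takes 1/42.
Omkar is living and takes 1/14.
Neelam is living and takes 1/7.
Priya is living and takes 1/7.
Hemant predeceased; the 2/7 allotted to Hemant's branch passes to Hemant's issue by representation.
The 2/7 is divided into 2 equal shares of 1/7 among Bhavna, Yamini.
Bhavna is living and takes 1/7.
Yamini is living and takes 1/7.
Usha is living and takes 2/7.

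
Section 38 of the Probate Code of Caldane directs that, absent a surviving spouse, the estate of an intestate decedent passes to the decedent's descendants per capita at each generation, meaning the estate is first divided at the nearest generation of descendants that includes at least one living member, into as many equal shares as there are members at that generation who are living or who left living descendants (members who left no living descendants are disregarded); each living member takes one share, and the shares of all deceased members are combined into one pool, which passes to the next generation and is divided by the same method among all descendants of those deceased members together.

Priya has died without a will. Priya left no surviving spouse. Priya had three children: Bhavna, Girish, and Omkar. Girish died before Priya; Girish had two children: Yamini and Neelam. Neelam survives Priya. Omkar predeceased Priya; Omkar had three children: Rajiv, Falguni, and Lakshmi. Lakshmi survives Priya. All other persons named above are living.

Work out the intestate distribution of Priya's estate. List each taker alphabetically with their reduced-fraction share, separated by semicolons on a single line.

There is no surviving spouse, so the entire estate passes to Priya's descendants per capita at each generation.
At generation 1 (Bhavna, Girish, Omkar) there are 3 shares of (1)/3 = 1/3 each.
Living: Bhavna — each takes 1/3.
Deceased: Girish and Omkar. Their combined 2/3 is pooled and carried to generation 2.
At generation 2 (Yamini, Neelam, Rajiv, Falguni, Lakshmi) there are 5 shares of (2/3)/5 = 2/15 each.
Living: Yamini, Neelam, Rajiv, Falguni, and Lakshmi — each takes 2/15.

Bhavna 1/3; Falguni 2/15; Lakshmi 2/15; Neelam 2/15; Rajiv 2/15; Yamini 2/15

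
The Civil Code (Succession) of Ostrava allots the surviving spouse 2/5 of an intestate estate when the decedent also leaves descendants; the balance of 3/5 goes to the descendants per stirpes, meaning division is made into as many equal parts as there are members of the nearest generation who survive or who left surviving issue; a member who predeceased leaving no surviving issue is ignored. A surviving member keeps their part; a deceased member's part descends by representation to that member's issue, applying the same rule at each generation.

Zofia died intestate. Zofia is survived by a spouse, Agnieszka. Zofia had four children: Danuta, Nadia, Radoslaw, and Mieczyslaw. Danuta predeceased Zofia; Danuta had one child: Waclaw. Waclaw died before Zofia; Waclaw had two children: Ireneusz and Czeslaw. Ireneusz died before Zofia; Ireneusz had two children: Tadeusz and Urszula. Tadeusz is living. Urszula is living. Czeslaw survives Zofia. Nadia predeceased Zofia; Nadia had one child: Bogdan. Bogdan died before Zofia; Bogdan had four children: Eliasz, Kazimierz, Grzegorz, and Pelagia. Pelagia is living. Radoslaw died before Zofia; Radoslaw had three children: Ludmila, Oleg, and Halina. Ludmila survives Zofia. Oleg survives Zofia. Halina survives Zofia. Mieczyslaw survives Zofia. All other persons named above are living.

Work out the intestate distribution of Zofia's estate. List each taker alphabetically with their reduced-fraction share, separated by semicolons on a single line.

Agnieszka, as surviving spouse, takes 2/5.
The remaining 3/5 passes to Zofia's descendants per stirpes.
The 3/5 is divided into 4 equal shares of 3/20 among Danuta, Nadia, Radoslaw, Mieczyslaw.
Danuta predeceased; the 3/20 allotted to Danuta's branch passes to Danuta's issue by representation.
Waclaw's line is the sole branch at this level, so the full 3/20 passes to Waclaw's issue by representation.
The 3/20 is divided into 2 equal shares of 3/40 among Ireneusz, Czeslaw.
Ireneusz predeceased; the 3/40 allotted to Ireneusz's branch passes to Ireneusz's issue by representation.
The 3/40 is divided into 2 equal shares of 3/80 among Tadeusz, Urszula.
Tadeusz is living and takes 3/80.
Urszula is living and takes 3/80.
Czeslaw is living and takes 3/40.
Nadia predeceased; the 3/20 allotted to Nadia's branch passes to Nadia's issue by representation.
Bogdan's line is the sole branch at this level, so the full 3/20 passes to Bogdan's issue by representation.
The 3/20 is divided into 4 equal shares of 3/80 among Eliasz, Kazimierz, Grzegorz, Pelagia.
Eliasz is living and takes 3/80.
Kazimierz is living and takes 3/80.
Grzegorz is living and takes 3/80.
Pelagia is living and takes 3/80.
Radoslaw predeceased; the 3/20 allotted to Radoslaw's branch passes to Radoslaw's issue by representation.
The 3/20 is divided into 3 equal shares of 1/20 among Ludmila, Oleg, Halina.
Ludmila is living and takes 1/20.
Oleg is living and takes 1/20.
Halina is living and takes 1/20.
Mieczyslaw is living and takes 3/20.

Agnieszka 2/5; Czeslaw 3/40; Eliasz 3/80; Grzegorz 3/80; Halina 1/20; Kazimierz 3/80; Ludmila 1/20; Mieczyslaw 3/20; Oleg 1/20; Pelagia 3/80; Tadeusz 3/80; Urszula 3/80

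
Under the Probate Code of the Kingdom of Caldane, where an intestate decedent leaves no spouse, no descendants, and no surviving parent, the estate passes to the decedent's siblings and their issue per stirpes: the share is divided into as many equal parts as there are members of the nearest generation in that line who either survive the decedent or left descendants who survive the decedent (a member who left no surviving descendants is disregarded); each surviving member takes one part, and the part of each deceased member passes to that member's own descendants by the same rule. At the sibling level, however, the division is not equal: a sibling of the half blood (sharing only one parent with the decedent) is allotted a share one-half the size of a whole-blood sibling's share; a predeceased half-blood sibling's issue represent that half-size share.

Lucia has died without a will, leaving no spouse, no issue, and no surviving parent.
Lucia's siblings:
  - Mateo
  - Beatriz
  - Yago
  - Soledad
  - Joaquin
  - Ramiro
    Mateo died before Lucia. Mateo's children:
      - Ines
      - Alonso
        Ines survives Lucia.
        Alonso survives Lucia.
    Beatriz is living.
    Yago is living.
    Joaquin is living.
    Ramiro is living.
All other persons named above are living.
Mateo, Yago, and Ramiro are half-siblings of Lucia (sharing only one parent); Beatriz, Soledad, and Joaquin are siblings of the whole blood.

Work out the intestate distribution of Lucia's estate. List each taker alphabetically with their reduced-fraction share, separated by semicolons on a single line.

Alonso 1/18; Beatriz 2/9; Ines 1/18; Joaquin 2/9; Ramiro 1/9; Soledad 2/9; Yago 1/9

No spouse, descendants, or parent survives, so the estate passes to Lucia's siblings per stirpes.
Half-blood siblings count for one-half the weight of whole-blood siblings at the initial division.
Dividing 1 in proportion to weights (total weight 9/2): Mateo (weight 1/2) → 1/9; Beatriz (weight 1) → 2/9; Yago (weight 1/2) → 1/9; Soledad (weight 1) → 2/9; Joaquin (weight 1) → 2/9; Ramiro (weight 1/2) → 1/9.
Mateo predeceased; the 1/9 allotted to Mateo's branch passes to Mateo's issue by representation.
The 1/9 is divided into 2 equal shares of 1/18 among Ines, Alonso.
Ines is living and takes 1/18.
Alonso is living and takes 1/18.
Beatriz is living and takes 2/9.
Yago is living and takes 1/9.
Soledad is living and takes 2/9.
Joaquin is living and takes 2/9.
Ramiro is living and takes 1/9.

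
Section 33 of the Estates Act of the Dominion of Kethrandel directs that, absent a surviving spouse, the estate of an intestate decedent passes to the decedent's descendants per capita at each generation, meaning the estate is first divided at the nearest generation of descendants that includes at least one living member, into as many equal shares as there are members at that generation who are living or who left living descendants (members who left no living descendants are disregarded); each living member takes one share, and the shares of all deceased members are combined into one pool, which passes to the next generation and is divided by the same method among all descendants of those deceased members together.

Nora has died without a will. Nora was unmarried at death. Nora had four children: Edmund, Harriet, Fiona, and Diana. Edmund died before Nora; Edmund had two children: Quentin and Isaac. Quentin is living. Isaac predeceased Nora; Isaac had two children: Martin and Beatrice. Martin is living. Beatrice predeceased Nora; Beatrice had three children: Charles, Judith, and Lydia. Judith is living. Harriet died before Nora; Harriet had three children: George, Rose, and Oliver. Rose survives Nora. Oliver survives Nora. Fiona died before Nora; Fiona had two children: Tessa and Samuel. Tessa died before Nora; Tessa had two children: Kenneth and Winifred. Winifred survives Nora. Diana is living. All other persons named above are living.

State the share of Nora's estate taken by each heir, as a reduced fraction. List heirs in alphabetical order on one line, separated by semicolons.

Charles 1/56; Diana 1/4; George 3/28; Judith 1/56; Kenneth 3/56; Lydia 1/56; Martin 3/56; Oliver 3/28; Quentin 3/28; Rose 3/28; Samuel 3/28; Winifred 3/56

There is no surviving spouse, so the entire estate passes to Nora's descendants per capita at each generation.
At generation 1 (Edmund, Harriet, Fiona, Diana) there are 4 shares of (1)/4 = 1/4 each.
Living: Diana — each takes 1/4.
Deceased: Edmund, Harriet, and Fiona. Their combined 3/4 is pooled and carried to generation 2.
At generation 2 (Quentin, Isaac, George, Rose, Oliver, Tessa, Samuel) there are 7 shares of (3/4)/7 = 3/28 each.
Living: Quentin, George, Rose, Oliver, and Samuel — each takes 3/28.
Deceased: Isaac and Tessa. Their combined 3/14 is pooled and carried to generation 3.
At generation 3 (Martin, Beatrice, Kenneth, Winifred) there are 4 shares of (3/14)/4 = 3/56 each.
Living: Martin, Kenneth, and Winifred — each takes 3/56.
Deceased: Beatrice. That 3/56 share is carried to generation 4.
At generation 4 (Charles, Judith, Lydia) there are 3 shares of (3/56)/3 = 1/56 each.
Living: Charles, Judith, and Lydia — each takes 1/56.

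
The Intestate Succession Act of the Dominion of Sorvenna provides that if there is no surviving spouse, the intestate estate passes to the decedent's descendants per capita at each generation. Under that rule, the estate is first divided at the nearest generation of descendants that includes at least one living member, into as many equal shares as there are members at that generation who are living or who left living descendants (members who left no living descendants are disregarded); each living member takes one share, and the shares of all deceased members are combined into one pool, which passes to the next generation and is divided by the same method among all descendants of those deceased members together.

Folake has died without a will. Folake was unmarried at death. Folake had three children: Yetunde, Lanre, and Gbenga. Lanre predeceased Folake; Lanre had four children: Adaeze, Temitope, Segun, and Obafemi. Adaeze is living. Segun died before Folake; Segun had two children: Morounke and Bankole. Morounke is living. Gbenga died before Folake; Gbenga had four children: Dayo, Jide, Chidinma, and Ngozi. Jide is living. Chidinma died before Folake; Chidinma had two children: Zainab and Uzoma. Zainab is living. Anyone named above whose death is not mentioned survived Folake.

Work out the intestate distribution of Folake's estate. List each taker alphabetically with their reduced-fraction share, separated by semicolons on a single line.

There is no surviving spouse, so the entire estate passes to Folake's descendants per capita at each generation.
At generation 1 (Yetunde, Lanre, Gbenga) there are 3 shares of (1)/3 = 1/3 each.
Living: Yetunde — each takes 1/3.
Deceased: Lanre and Gbenga. Their combined 2/3 is pooled and carried to generation 2.
At generation 2 (Adaeze, Temitope, Segun, Obafemi, Dayo, Jide, Chidinma, Ngozi) there are 8 shares of (2/3)/8 = 1/12 each.
Living: Adaeze, Temitope, Obafemi, Dayo, Jide, and Ngozi — each takes 1/12.
Deceased: Segun and Chidinma. Their combined 1/6 is pooled and carried to generation 3.
At generation 3 (Morounke, Bankole, Zainab, Uzoma) there are 4 shares of (1/6)/4 = 1/24 each.
Living: Morounke, Bankole, Zainab, and Uzoma — each takes 1/24.

Adaeze 1/12; Bankole 1/24; Dayo 1/12; Jide 1/12; Morounke 1/24; Ngozi 1/12; Obafemi 1/12; Temitope 1/12; Uzoma 1/24; Yetunde 1/3; Zainab 1/24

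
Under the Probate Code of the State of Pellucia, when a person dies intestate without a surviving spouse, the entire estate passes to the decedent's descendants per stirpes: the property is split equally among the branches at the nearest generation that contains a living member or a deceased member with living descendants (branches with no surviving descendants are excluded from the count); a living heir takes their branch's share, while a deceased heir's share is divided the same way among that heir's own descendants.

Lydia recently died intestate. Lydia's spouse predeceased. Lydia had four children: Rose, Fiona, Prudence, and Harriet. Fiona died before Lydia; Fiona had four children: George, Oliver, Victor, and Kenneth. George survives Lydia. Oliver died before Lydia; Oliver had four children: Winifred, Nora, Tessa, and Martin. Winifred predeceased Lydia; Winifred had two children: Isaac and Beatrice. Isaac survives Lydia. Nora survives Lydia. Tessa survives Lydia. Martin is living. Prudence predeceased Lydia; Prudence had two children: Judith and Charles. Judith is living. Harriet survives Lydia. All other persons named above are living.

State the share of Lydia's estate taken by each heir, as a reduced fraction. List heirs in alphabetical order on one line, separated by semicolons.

There is no surviving spouse, so the entire estate passes to Lydia's descendants per stirpes.
The estate is divided into 4 equal shares of 1/4 among Rose, Fiona, Prudence, Harriet.
Rose is living and takes 1/4.
Fiona predeceased; the 1/4 allotted to Fiona's branch passes to Fiona's issue by representation.
The 1/4 is divided into 4 equal shares of 1/16 among George, Oliver, Victor, Kenneth.
George is living and takes 1/16.
Oliver predeceased; the 1/16 allotted to Oliver's branch passes to Oliver's issue by representation.
The 1/16 is divided into 4 equal shares of 1/64 among Winifred, Nora, Tessa, Martin.
Winifred predeceased; the 1/64 allotted to Winifred's branch passes to Winifred's issue by representation.
The 1/64 is divided into 2 equal shares of 1/128 among Isaac, Beatrice.
Isaac is living and takes 1/128.
Beatrice is living and takes 1/128.
Nora is living and takes 1/64.
Tessa is living and takes 1/64.
Martin is living and takes 1/64.
Victor is living and takes 1/16.
Kenneth is living and takes 1/16.
Prudence predeceased; the 1/4 allotted to Prudence's branch passes to Prudence's issue by representation.
The 1/4 is divided into 2 equal shares of 1/8 among Judith, Charles.
Judith is living and takes 1/8.
Charles is living and takes 1/8.
Harriet is living and takes 1/4.

Beatrice 1/128; Charles 1/8; George 1/16; Harriet 1/4; Isaac 1/128; Judith 1/8; Kenneth 1/16; Martin 1/64; Nora 1/64; Rose 1/4; Tessa 1/64; Victor 1/16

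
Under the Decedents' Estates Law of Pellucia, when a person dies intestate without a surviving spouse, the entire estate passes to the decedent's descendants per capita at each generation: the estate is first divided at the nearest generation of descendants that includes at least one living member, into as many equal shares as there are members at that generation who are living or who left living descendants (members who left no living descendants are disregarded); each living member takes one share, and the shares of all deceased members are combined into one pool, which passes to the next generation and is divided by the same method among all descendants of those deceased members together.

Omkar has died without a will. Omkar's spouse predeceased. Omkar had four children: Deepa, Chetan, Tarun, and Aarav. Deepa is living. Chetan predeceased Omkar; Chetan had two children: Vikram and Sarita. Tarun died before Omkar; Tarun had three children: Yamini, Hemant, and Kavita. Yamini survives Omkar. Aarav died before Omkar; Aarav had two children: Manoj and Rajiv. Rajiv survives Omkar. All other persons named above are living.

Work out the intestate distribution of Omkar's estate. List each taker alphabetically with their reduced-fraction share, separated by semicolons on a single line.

There is no surviving spouse, so the entire estate passes to Omkar's descendants per capita at each generation.
At generation 1 (Deepa, Chetan, Tarun, Aarav) there are 4 shares of (1)/4 = 1/4 each.
Living: Deepa — each takes 1/4.
Deceased: Chetan, Tarun, and Aarav. Their combined 3/4 is pooled and carried to generation 2.
At generation 2 (Vikram, Sarita, Yamini, Hemant, Kavita, Manoj, Rajiv) there are 7 shares of (3/4)/7 = 3/28 each.
Living: Vikram, Sarita, Yamini, Hemant, Kavita, Manoj, and Rajiv — each takes 3/28.

Deepa 1/4; Hemant 3/28; Kavita 3/28; Manoj 3/28; Rajiv 3/28; Sarita 3/28; Vikram 3/28; Yamini 3/28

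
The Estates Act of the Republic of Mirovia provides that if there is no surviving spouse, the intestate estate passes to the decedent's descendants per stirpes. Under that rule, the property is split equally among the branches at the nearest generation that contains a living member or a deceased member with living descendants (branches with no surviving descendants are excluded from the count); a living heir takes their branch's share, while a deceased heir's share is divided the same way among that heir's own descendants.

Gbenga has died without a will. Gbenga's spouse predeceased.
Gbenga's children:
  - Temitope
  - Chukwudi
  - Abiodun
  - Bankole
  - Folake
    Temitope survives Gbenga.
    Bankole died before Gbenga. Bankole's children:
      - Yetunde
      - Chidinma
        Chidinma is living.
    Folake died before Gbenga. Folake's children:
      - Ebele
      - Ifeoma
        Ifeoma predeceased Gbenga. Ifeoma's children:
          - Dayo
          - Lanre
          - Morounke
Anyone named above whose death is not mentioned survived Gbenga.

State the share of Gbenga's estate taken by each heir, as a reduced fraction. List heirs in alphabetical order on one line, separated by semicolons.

There is no surviving spouse, so the entire estate passes to Gbenga's descendants per stirpes.
The estate is divided into 5 equal shares of 1/5 among Temitope, Chukwudi, Abiodun, Bankole, Folake.
Temitope is living and takes 1/5.
Chukwudi is living and takes 1/5.
Abiodun is living and takes 1/5.
Bankole predeceased; the 1/5 allotted to Bankole's branch passes to Bankole's issue by representation.
The 1/5 is divided into 2 equal shares of 1/10 among Yetunde, Chidinma.
Yetunde is living and takes 1/10.
Chidinma is living and takes 1/10.
Folake predeceased; the 1/5 allotted to Folake's branch passes to Folake's issue by representation.
The 1/5 is divided into 2 equal shares of 1/10 among Ebele, Ifeoma.
Ebele is living and takes 1/10.
Ifeoma predeceased; the 1/10 allotted to Ifeoma's branch passes to Ifeoma's issue by representation.
The 1/10 is divided into 3 equal shares of 1/30 among Dayo, Lanre, Morounke.
Dayo is living and takes 1/30.
Lanre is living and takes 1/30.
Morounke is living and takes 1/30.

Abiodun 1/5; Chidinma 1/10; Chukwudi 1/5; Dayo 1/30; Ebele 1/10; Lanre 1/30; Morounke 1/30; Temitope 1/5; Yetunde 1/10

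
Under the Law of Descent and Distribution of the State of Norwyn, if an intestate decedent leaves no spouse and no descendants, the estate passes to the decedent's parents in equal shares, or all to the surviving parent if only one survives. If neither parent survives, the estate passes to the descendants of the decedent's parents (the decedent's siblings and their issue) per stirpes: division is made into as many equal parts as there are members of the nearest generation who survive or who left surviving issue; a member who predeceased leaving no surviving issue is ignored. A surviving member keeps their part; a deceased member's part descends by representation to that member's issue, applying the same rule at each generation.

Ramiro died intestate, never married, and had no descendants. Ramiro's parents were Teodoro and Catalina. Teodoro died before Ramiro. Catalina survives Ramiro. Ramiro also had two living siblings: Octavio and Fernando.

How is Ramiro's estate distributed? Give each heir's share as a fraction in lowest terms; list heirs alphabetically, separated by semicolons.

Catalina 1

Only one parent, Catalina, survives, so Catalina takes the entire estate. The siblings take nothing because a surviving parent has priority.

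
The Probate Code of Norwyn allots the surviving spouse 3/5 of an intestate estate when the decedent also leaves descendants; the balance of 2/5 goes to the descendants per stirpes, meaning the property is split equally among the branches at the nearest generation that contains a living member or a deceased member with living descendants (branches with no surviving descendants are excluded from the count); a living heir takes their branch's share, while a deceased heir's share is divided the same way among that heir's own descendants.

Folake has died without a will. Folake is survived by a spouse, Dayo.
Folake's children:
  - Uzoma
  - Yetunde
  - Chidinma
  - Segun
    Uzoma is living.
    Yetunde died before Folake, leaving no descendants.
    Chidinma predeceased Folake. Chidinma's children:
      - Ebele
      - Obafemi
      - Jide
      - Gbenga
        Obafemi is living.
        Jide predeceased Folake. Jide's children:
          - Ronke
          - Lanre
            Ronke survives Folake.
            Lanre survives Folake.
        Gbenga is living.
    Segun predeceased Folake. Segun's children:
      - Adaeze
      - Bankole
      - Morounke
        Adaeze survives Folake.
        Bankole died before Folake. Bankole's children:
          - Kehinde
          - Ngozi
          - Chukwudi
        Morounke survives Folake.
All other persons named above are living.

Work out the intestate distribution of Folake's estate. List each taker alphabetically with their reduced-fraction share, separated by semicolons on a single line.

Adaeze 2/45; Chukwudi 2/135; Dayo 3/5; Ebele 1/30; Gbenga 1/30; Kehinde 2/135; Lanre 1/60; Morounke 2/45; Ngozi 2/135; Obafemi 1/30; Ronke 1/60; Uzoma 2/15

Dayo, as surviving spouse, takes 3/5.
The remaining 2/5 passes to Folake's descendants per stirpes.
Yetunde left no surviving issue, so that branch lapses and is disregarded.
The 2/5 is divided into 3 equal shares of 2/15 among Uzoma, Chidinma, Segun.
Uzoma is living and takes 2/15.
Chidinma predeceased; the 2/15 allotted to Chidinma's branch passes to Chidinma's issue by representation.
The 2/15 is divided into 4 equal shares of 1/30 among Ebele, Obafemi, Jide, Gbenga.
Ebele is living and takes 1/30.
Obafemi is living and takes 1/30.
Jide predeceased; the 1/30 allotted to Jide's branch passes to Jide's issue by representation.
The 1/30 is divided into 2 equal shares of 1/60 among Ronke, Lanre.
Ronke is living and takes 1/60.
Lanre is living and takes 1/60.
Gbenga is living and takes 1/30.
Segun predeceased; the 2/15 allotted to Segun's branch passes to Segun's issue by representation.
The 2/15 is divided into 3 equal shares of 2/45 among Adaeze, Bankole, Morounke.
Adaeze is living and takes 2/45.
Bankole predeceased; the 2/45 allotted to Bankole's branch passes to Bankole's issue by representation.
The 2/45 is divided into 3 equal shares of 2/135 among Kehinde, Ngozi, Chukwudi.
Kehinde is living and takes 2/135.
Ngozi is living and takes 2/135.
Chukwudi is living and takes 2/135.
Morounke is living and takes 2/45.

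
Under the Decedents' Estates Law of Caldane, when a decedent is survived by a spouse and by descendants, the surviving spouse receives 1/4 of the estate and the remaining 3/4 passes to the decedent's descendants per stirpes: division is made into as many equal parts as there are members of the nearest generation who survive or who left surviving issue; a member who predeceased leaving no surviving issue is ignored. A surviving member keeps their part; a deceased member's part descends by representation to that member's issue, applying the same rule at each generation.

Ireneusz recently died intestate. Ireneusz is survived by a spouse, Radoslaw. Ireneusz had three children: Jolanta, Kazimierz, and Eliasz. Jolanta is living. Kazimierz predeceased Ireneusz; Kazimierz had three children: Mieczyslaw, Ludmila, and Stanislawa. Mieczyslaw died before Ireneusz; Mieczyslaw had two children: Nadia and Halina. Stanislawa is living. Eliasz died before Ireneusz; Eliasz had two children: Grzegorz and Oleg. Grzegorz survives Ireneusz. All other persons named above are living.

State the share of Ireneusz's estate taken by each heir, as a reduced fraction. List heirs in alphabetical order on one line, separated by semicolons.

Radoslaw, as surviving spouse, takes 1/4.
The remaining 3/4 passes to Ireneusz's descendants per stirpes.
The 3/4 is divided into 3 equal shares of 1/4 among Jolanta, Kazimierz, Eliasz.
Jolanta is living and takes 1/4.
Kazimierz predeceased; the 1/4 allotted to Kazimierz's branch passes to Kazimierz's issue by representation.
The 1/4 is divided into 3 equal shares of 1/12 among Mieczyslaw, Ludmila, Stanislawa.
Mieczyslaw predeceased; the 1/12 allotted to Mieczyslaw's branch passes to Mieczyslaw's issue by representation.
The 1/12 is divided into 2 equal shares of 1/24 among Nadia, Halina.
Nadia is living and takes 1/24.
Halina is living and takes 1/24.
Ludmila is living and takes 1/12.
Stanislawa is living and takes 1/12.
Eliasz predeceased; the 1/4 allotted to Eliasz's branch passes to Eliasz's issue by representation.
The 1/4 is divided into 2 equal shares of 1/8 among Grzegorz, Oleg.
Grzegorz is living and takes 1/8.
Oleg is living and takes 1/8.

Grzegorz 1/8; Halina 1/24; Jolanta 1/4; Ludmila 1/12; Nadia 1/24; Oleg 1/8; Radoslaw 1/4; Stanislawa 1/12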